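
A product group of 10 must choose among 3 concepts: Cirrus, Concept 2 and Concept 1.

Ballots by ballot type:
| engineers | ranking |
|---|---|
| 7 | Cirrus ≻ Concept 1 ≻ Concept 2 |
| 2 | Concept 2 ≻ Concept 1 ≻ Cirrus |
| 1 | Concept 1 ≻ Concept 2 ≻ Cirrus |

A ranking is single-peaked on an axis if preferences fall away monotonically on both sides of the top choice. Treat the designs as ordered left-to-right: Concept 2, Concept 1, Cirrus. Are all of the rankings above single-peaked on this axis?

Axis positions: Concept 2=1, Concept 1=2, Cirrus=3.
Ballot type 1 (peak Cirrus at position 3): ranking walks positions 3-2-1, expanding outward from the peak — single-peaked.
Ballot type 2 (peak Concept 2 at position 1): ranking walks positions 1-2-3, expanding outward from the peak — single-peaked.
Ballot type 3 (peak Concept 1 at position 2): ranking walks positions 2-1-3, expanding outward from the peak — single-peaked.
Every ranking is single-peaked on this axis.

yes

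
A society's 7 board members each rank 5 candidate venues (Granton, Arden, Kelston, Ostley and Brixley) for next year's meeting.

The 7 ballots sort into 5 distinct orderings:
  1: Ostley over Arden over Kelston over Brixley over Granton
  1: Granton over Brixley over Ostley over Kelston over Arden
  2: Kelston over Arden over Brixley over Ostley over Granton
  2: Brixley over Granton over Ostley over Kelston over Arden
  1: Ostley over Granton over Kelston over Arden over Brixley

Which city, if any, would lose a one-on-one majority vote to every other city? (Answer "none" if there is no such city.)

Pairwise majorities:
Granton vs Arden: Granton is ranked higher on 1+2+1 = 4 ballots, Arden on 3. Granton wins 4–3.
Granton vs Kelston: 4 to 3, Granton.
Granton vs Ostley: Ostley wins 4–3.
Granton vs Brixley: Brixley wins 5–2.
Arden vs Kelston: Kelston wins 6–1.
Arden vs Ostley: 2 for Arden, 5 for Ostley — Ostley by 5–2.
Arden vs Brixley: Arden, 4–3.
Kelston vs Ostley: 2 for Kelston, 5 for Ostley — Ostley by 5–2.
Kelston vs Brixley: Kelston is ranked higher on 1+2+1 = 4 ballots, Brixley on 3. Kelston wins 4–3.
Ostley vs Brixley: Brixley, 5–2.
Each city has at least one pairwise win (Granton beats Arden; Arden beats Brixley; Kelston beats Arden; Ostley beats Granton; Brixley beats Granton) — no Condorcet loser.

none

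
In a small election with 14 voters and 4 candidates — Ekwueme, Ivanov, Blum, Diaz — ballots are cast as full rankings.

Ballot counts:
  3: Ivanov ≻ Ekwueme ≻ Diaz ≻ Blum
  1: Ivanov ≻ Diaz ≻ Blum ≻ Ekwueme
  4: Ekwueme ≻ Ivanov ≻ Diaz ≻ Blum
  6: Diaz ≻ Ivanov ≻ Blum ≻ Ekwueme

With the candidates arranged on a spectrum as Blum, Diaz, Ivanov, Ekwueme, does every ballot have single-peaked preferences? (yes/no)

yes

Axis positions: Blum=1, Diaz=2, Ivanov=3, Ekwueme=4.
Ballot type 1 (peak Ivanov at position 3): ranking walks positions 3-4-2-1, expanding outward from the peak — single-peaked.
Ballot type 2 (peak Ivanov at position 3): ranking walks positions 3-2-1-4, expanding outward from the peak — single-peaked.
Ballot type 3 (peak Ekwueme at position 4): ranking walks positions 4-3-2-1, expanding outward from the peak — single-peaked.
Ballot type 4 (peak Diaz at position 2): ranking walks positions 2-3-1-4, expanding outward from the peak — single-peaked.
Every ranking is single-peaked on this axis.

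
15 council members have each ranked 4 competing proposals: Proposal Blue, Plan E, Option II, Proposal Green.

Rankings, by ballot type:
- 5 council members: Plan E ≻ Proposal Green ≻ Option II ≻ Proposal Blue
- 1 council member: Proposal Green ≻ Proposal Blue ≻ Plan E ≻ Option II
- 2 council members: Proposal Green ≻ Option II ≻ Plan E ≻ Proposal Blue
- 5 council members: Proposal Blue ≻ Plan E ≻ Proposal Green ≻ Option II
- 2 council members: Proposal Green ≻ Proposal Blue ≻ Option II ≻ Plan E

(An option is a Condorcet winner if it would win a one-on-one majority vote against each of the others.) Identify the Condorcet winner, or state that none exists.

Head-to-head results (15 council members):
Proposal Blue vs Plan E: Proposal Blue is ranked higher on 1+5+2 = 8 ballots, Plan E on 7. Proposal Blue wins 8–7.
Proposal Blue vs Option II: 8 to 7, Proposal Blue.
Proposal Blue vs Proposal Green: Proposal Blue preferred on 5 ballots; Proposal Green wins 10–5.
Plan E–Option II: Plan E 11–4.
Plan E–Proposal Green: Plan E 10–5.
Option II vs Proposal Green: Proposal Green, 15–0.
No option is unbeaten: Proposal Blue loses to Proposal Green; Plan E loses to Proposal Blue; Option II loses to Proposal Blue; Proposal Green loses to Plan E. In particular Proposal Blue → Plan E → Proposal Green → Proposal Blue is a majority cycle — no Condorcet winner exists.

none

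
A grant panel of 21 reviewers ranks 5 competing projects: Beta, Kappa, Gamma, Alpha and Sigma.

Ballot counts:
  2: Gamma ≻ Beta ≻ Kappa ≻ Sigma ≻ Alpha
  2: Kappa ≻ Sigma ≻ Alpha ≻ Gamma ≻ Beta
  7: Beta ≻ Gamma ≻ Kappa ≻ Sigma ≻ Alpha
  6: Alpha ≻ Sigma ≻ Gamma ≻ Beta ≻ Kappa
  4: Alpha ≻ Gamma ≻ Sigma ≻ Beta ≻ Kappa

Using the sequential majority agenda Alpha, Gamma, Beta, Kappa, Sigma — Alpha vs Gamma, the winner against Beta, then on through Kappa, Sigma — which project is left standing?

Round 1: Alpha vs Gamma — 12–9, Alpha advances.
Round 2: Alpha vs Beta — 12–9, Alpha advances.
Round 3: Alpha vs Kappa — 10–11, Kappa advances.
Round 4: Kappa vs Sigma — 11–10, Kappa advances.
Kappa survives the agenda.

Kappa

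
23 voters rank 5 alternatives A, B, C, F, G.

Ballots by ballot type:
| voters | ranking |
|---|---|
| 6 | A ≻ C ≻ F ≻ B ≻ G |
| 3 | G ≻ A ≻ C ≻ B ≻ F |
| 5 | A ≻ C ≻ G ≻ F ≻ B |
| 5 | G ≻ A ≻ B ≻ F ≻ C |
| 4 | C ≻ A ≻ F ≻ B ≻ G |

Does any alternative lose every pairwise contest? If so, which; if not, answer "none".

B

Pairwise majorities:
A vs B: A, 23–0.
A vs C: A wins 19–4.
A vs F: A is ranked higher on 6+3+5+5+4 = 23 ballots, F on 0. A wins 23–0.
A vs G: 15 to 8, A.
B vs C: 5 to 18, C.
B–F: F 15–8.
B vs G: G, 13–10.
C vs F: C, 18–5.
C vs G: C wins 15–8.
F vs G: G wins 13–10.
B loses to every other alternative — it is the Condorcet loser.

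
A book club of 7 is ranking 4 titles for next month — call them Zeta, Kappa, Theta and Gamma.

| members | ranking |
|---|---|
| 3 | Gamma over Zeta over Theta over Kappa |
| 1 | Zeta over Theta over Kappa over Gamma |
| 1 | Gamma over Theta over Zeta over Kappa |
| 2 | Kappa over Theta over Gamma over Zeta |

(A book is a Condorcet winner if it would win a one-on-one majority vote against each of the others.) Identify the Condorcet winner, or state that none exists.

Gamma

Pairwise majorities:
Zeta–Kappa: Zeta 5–2.
Zeta vs Theta: Zeta, 4–3.
Zeta–Gamma: Gamma 6–1.
Kappa vs Theta: Theta wins 5–2.
Kappa–Gamma: Gamma 4–3.
Theta vs Gamma: Gamma, 4–3.
Only Gamma has no losses; Gamma is the Condorcet winner.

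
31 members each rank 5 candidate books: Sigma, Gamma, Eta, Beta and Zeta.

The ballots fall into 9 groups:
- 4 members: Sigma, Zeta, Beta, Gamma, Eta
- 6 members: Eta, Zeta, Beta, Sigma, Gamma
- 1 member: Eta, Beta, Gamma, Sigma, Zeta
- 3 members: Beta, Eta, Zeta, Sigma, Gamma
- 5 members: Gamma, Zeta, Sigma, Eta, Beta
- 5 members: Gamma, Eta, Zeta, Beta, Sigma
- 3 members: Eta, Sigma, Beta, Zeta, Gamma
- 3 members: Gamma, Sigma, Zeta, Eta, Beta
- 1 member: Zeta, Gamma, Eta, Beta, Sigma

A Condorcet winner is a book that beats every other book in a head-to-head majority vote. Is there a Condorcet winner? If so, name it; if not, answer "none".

Head-to-head results (31 members):
Sigma vs Gamma: 16 to 15, Sigma.
Sigma vs Eta: 12 to 19, Eta.
Sigma vs Beta: 4+5+3+3 = 15 for Sigma, 16 for Beta — Beta by 16–15.
Sigma vs Zeta: 4+1+3+3 = 11 for Sigma, 20 for Zeta — Zeta by 20–11.
Gamma vs Eta: 18 to 13, Gamma.
Gamma vs Beta: Gamma is ranked higher on 5+5+3+1 = 14 ballots, Beta on 17. Beta wins 17–14.
Gamma vs Zeta: Gamma preferred on 1+5+5+3 = 14 ballots; Zeta wins 17–14.
Eta vs Beta: Eta is ranked higher on 24 ballots, Beta on 7. Eta wins 24–7.
Eta vs Zeta: Eta is ranked higher on 6+1+3+5+3 = 18 ballots, Zeta on 13. Eta wins 18–13.
Beta vs Zeta: 1+3+3 = 7 for Beta, 24 for Zeta — Zeta by 24–7.
No book is unbeaten: Sigma loses to Eta; Gamma loses to Sigma; Eta loses to Gamma; Beta loses to Eta; Zeta loses to Eta. In particular Sigma > Gamma > Eta > Sigma is a majority cycle — no Condorcet winner exists.

none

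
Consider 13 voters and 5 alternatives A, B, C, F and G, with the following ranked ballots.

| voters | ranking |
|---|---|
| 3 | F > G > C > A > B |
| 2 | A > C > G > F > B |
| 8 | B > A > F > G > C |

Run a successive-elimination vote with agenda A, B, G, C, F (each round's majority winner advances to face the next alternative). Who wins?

B

Round 1: A vs B — 5–8, B advances.
Round 2: B vs G — 8–5, B advances.
Round 3: B vs C — 8–5, B advances.
Round 4: B vs F — 8–5, B advances.
B survives the agenda.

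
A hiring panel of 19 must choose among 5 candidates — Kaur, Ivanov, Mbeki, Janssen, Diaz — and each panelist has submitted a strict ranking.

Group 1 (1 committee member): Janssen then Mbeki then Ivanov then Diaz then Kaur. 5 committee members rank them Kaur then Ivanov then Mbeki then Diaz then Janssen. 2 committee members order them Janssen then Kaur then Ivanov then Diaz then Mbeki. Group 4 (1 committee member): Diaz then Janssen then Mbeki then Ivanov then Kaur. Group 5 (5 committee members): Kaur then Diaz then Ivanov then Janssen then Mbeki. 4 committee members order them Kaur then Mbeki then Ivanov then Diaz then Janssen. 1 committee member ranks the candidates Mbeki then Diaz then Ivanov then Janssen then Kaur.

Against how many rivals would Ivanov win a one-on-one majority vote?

Ivanov against each rival (19 committee members):
Ivanov vs Kaur: Kaur wins 16–3.
Ivanov vs Mbeki: 12 to 7, Ivanov.
Ivanov vs Janssen: 5+5+4+1 = 15 for Ivanov, 4 for Janssen — Ivanov by 15–4.
Ivanov vs Diaz: Ivanov wins 12–7.
Ivanov beats Mbeki, Janssen, Diaz; loses to Kaur — 3 pairwise wins.

3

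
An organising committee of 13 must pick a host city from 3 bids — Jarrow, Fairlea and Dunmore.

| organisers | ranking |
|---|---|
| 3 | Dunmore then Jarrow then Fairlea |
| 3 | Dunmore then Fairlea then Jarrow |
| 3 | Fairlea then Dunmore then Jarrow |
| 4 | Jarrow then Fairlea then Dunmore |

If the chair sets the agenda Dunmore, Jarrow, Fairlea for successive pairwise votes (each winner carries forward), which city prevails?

Fairlea

Round 1: Dunmore vs Jarrow — 9–4, Dunmore advances.
Round 2: Dunmore vs Fairlea — 6–7, Fairlea advances.
Fairlea survives the agenda.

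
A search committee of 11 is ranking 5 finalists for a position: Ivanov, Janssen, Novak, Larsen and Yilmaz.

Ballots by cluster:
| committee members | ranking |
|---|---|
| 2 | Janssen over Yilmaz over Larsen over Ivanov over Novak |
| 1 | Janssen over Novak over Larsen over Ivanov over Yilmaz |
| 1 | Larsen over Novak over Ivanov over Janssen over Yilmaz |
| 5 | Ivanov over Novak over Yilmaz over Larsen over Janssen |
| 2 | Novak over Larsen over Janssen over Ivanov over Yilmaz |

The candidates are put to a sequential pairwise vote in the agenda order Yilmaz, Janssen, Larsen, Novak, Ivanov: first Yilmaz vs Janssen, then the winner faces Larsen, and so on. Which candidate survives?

Ivanov

Round 1: Yilmaz vs Janssen — 5–6, Janssen advances.
Round 2: Janssen vs Larsen — 3–8, Larsen advances.
Round 3: Larsen vs Novak — 3–8, Novak advances.
Round 4: Novak vs Ivanov — 4–7, Ivanov advances.
Ivanov survives the agenda.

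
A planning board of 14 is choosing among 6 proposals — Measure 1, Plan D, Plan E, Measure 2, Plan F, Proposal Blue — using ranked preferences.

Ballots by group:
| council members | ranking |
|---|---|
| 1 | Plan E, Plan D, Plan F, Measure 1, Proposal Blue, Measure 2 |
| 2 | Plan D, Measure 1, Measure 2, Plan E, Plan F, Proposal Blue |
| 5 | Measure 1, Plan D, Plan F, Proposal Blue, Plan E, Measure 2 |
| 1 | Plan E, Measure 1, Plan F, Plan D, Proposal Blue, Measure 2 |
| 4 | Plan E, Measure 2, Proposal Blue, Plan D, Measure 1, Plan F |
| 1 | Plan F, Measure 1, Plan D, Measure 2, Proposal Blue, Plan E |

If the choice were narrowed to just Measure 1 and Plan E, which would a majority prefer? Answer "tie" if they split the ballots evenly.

Measure 1

Ballots ranking Measure 1 above Plan E: 2 + 5 + 1 = 8.
Ballots ranking Plan E above Measure 1: 14 − 8 = 6.
Measure 1 wins the head-to-head 8–6.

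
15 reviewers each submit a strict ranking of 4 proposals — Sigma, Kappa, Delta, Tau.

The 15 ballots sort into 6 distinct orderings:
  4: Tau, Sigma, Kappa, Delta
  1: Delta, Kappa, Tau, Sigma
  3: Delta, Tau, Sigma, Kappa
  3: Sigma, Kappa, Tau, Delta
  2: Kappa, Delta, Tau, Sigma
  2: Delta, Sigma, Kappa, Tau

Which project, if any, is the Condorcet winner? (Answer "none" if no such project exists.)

Pairwise majorities:
Sigma vs Kappa: 4+3+3+2 = 12 for Sigma, 3 for Kappa — Sigma by 12–3.
Sigma vs Delta: 7 to 8, Delta.
Sigma–Tau: Tau 10–5.
Kappa vs Delta: Kappa is ranked higher on 4+3+2 = 9 ballots, Delta on 6. Kappa wins 9–6.
Kappa vs Tau: Kappa wins 8–7.
Delta–Tau: Delta 8–7.
Every project loses at least once (Sigma loses to Delta; Kappa loses to Sigma; Delta loses to Kappa; Tau loses to Kappa). The majority relation contains the cycle Sigma → Kappa → Delta → Sigma, so there is no Condorcet winner.

none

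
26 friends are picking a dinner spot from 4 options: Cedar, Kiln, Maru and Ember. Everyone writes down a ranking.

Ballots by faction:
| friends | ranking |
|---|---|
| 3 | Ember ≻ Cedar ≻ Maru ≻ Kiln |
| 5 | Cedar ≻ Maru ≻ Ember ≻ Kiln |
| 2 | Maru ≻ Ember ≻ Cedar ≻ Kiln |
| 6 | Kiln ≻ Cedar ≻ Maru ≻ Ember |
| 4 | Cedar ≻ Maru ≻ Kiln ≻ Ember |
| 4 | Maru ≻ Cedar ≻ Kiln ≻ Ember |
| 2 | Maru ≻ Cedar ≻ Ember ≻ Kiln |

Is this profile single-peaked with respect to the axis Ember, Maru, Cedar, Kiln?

Axis positions: Ember=1, Maru=2, Cedar=3, Kiln=4.
Faction 1: ranking walks positions 1-3-2-4; Cedar is ranked above Maru even though Maru lies between Cedar and the peak Ember on the axis — preferences dip and rise again. Not single-peaked.
Faction 2 (peak Cedar at position 3): ranking walks positions 3-2-1-4, expanding outward from the peak — single-peaked.
Faction 3 (peak Maru at position 2): ranking walks positions 2-1-3-4, expanding outward from the peak — single-peaked.
Faction 4 (peak Kiln at position 4): ranking walks positions 4-3-2-1, expanding outward from the peak — single-peaked.
Faction 5 (peak Cedar at position 3): ranking walks positions 3-2-4-1, expanding outward from the peak — single-peaked.
Faction 6 (peak Maru at position 2): ranking walks positions 2-3-4-1, expanding outward from the peak — single-peaked.
Faction 7 (peak Maru at position 2): ranking walks positions 2-3-1-4, expanding outward from the peak — single-peaked.
Faction 1 violates single-peakedness, so the profile is not single-peaked on this axis.

no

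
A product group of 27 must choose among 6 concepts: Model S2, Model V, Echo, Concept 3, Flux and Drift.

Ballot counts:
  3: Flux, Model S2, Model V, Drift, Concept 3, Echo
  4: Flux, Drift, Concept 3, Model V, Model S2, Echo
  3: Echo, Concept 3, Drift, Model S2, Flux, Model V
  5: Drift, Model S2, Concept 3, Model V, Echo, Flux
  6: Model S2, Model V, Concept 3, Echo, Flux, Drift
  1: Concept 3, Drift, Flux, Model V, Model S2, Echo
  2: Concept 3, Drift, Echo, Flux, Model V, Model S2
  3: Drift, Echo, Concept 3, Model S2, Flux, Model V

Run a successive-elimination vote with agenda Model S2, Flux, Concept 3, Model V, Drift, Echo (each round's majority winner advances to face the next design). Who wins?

Drift

Round 1: Model S2 vs Flux — 17–10, Model S2 advances.
Round 2: Model S2 vs Concept 3 — 14–13, Model S2 advances.
Round 3: Model S2 vs Model V — 20–7, Model S2 advances.
Round 4: Model S2 vs Drift — 9–18, Drift advances.
Round 5: Drift vs Echo — 18–9, Drift advances.
The agenda winner is Drift.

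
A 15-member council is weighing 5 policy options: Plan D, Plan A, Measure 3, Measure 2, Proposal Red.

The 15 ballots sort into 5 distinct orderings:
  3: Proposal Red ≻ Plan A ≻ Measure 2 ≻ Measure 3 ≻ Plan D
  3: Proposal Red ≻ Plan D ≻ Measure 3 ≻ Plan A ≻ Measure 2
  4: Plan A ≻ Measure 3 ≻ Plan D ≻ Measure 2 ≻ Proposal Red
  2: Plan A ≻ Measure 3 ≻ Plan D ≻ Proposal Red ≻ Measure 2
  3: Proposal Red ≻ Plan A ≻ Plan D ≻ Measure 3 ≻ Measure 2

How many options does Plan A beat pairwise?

3

Plan A against each rival (15 council members):
Plan A–Plan D: Plan A 12–3.
Plan A vs Measure 3: 12 to 3, Plan A.
Plan A vs Measure 2: Plan A is ranked higher on 3+3+4+2+3 = 15 ballots, Measure 2 on 0. Plan A wins 15–0.
Plan A vs Proposal Red: Proposal Red wins 9–6.
Plan A beats Plan D, Measure 3, Measure 2; loses to Proposal Red — 3 pairwise wins.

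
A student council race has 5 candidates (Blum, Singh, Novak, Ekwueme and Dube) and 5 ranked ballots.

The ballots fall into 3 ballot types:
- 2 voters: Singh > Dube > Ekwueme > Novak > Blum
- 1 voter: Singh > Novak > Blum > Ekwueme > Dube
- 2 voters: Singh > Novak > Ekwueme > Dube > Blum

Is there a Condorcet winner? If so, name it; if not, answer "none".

Singh

Head-to-head results (5 voters):
Blum vs Singh: 0 to 5, Singh.
Blum vs Novak: Novak wins 5–0.
Blum vs Ekwueme: 1 for Blum, 4 for Ekwueme — Ekwueme by 4–1.
Blum vs Dube: Dube, 4–1.
Singh vs Novak: 2+1+2 = 5 for Singh, 0 for Novak — Singh by 5–0.
Singh vs Ekwueme: Singh wins 5–0.
Singh–Dube: Singh 5–0.
Novak vs Ekwueme: Novak is ranked higher on 1+2 = 3 ballots, Ekwueme on 2. Novak wins 3–2.
Novak vs Dube: Novak is ranked higher on 1+2 = 3 ballots, Dube on 2. Novak wins 3–2.
Ekwueme vs Dube: Ekwueme preferred on 1+2 = 3 ballots; Ekwueme wins 3–2.
Singh defeats every rival head-to-head and is the Condorcet winner.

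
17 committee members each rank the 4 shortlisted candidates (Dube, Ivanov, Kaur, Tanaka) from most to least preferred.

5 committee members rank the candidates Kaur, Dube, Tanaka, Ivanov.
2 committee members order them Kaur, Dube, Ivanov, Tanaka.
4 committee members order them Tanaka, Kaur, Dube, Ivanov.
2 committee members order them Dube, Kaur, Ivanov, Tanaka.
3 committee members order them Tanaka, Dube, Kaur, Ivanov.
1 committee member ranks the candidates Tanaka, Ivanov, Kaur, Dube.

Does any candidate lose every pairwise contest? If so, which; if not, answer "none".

Pairwise majorities:
Dube vs Ivanov: Dube preferred on 5+2+4+2+3 = 16 ballots; Dube wins 16–1.
Dube vs Kaur: 2+3 = 5 for Dube, 12 for Kaur — Kaur by 12–5.
Dube vs Tanaka: Dube wins 9–8.
Ivanov vs Kaur: Kaur, 16–1.
Ivanov vs Tanaka: 4 to 13, Tanaka.
Kaur vs Tanaka: Kaur is ranked higher on 5+2+2 = 9 ballots, Tanaka on 8. Kaur wins 9–8.
Ivanov loses to every other candidate — it is the Condorcet loser.

Ivanov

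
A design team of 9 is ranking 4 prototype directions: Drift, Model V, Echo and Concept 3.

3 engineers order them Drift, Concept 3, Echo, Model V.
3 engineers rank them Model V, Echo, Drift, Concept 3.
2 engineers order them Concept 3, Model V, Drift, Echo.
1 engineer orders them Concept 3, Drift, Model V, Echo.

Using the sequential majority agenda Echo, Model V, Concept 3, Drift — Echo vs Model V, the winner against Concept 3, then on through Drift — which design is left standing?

Round 1: Echo vs Model V — 3–6, Model V advances.
Round 2: Model V vs Concept 3 — 3–6, Concept 3 advances.
Round 3: Concept 3 vs Drift — 3–6, Drift advances.
The agenda winner is Drift.

Drift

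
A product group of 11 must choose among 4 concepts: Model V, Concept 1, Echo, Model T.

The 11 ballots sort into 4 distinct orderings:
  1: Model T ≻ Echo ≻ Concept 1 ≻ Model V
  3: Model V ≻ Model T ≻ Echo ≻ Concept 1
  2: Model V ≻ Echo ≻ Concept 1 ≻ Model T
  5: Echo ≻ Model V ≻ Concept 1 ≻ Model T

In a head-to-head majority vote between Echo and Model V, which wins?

Echo

Ballots ranking Echo above Model V: 1 + 5 = 6.
Ballots ranking Model V above Echo: 11 − 6 = 5.
Echo wins the head-to-head 6–5.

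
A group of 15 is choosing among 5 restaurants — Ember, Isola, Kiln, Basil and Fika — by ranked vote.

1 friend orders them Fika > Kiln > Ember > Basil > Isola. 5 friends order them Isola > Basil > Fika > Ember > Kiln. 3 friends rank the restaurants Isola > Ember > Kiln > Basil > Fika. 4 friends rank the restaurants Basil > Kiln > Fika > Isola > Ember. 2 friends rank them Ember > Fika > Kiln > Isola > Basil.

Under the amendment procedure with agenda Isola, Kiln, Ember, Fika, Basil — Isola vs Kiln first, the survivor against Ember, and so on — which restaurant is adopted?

Isola

Round 1: Isola vs Kiln — 8–7, Isola advances.
Round 2: Isola vs Ember — 12–3, Isola advances.
Round 3: Isola vs Fika — 8–7, Isola advances.
Round 4: Isola vs Basil — 10–5, Isola advances.
The agenda winner is Isola.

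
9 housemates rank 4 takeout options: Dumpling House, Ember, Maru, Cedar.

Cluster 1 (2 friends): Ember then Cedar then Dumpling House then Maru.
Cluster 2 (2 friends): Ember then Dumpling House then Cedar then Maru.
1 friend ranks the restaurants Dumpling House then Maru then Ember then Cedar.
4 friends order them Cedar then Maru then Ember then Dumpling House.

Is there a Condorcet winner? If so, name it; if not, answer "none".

none

Check each pair by majority over 9 ballots:
Dumpling House vs Ember: Ember wins 8–1.
Dumpling House–Maru: Dumpling House 5–4.
Dumpling House–Cedar: Cedar 6–3.
Ember vs Maru: Maru wins 5–4.
Ember–Cedar: Ember 5–4.
Maru vs Cedar: Cedar wins 8–1.
Every restaurant loses at least once (Dumpling House loses to Ember; Ember loses to Maru; Maru loses to Dumpling House; Cedar loses to Ember). The majority relation contains the cycle Dumpling House beats Maru beats Ember beats Dumpling House, so there is no Condorcet winner.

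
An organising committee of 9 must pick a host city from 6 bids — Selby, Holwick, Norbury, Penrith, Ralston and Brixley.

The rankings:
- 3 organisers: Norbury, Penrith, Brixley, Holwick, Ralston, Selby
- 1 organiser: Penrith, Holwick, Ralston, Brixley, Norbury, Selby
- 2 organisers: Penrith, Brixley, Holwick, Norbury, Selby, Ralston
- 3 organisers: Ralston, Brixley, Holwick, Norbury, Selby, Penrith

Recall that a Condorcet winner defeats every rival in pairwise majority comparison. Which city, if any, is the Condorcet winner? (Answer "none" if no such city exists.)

Pairwise majorities:
Selby–Holwick: Holwick 9–0.
Selby vs Norbury: 0 to 9, Norbury.
Selby vs Penrith: Selby preferred on 3 ballots; Penrith wins 6–3.
Selby vs Ralston: Selby preferred on 2 ballots; Ralston wins 7–2.
Selby vs Brixley: 0 for Selby, 9 for Brixley — Brixley by 9–0.
Holwick vs Norbury: Holwick, 6–3.
Holwick vs Penrith: Penrith, 6–3.
Holwick vs Ralston: Holwick preferred on 3+1+2 = 6 ballots; Holwick wins 6–3.
Holwick vs Brixley: Brixley wins 8–1.
Norbury vs Penrith: 6 to 3, Norbury.
Norbury vs Ralston: Norbury wins 5–4.
Norbury–Brixley: Brixley 6–3.
Penrith–Ralston: Penrith 6–3.
Penrith vs Brixley: Penrith wins 6–3.
Ralston vs Brixley: 4 to 5, Brixley.
Each city drops at least one matchup (Selby loses to Holwick; Holwick loses to Penrith; Norbury loses to Holwick; Penrith loses to Norbury; Ralston loses to Holwick; Brixley loses to Penrith); the cycle Holwick beats Norbury beats Penrith beats Holwick rules out a Condorcet winner.

none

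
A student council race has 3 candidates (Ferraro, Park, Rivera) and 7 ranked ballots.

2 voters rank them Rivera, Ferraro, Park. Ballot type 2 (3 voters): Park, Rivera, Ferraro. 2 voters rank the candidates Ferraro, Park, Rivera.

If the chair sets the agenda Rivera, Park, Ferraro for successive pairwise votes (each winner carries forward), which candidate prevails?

Ferraro

Round 1: Rivera vs Park — 2–5, Park advances.
Round 2: Park vs Ferraro — 3–4, Ferraro advances.
Ferraro survives the agenda.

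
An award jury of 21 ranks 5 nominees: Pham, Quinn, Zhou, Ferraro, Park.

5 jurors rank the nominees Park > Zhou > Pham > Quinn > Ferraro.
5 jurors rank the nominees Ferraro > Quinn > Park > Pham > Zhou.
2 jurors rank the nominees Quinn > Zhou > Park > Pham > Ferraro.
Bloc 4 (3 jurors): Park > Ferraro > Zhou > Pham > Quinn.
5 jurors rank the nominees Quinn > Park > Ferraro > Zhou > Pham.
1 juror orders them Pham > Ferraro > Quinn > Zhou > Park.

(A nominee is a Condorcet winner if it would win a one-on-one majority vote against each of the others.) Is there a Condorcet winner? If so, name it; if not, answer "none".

Check each pair by majority over 21 ballots:
Pham vs Quinn: 5+3+1 = 9 for Pham, 12 for Quinn — Quinn by 12–9.
Pham vs Zhou: Pham is ranked higher on 5+1 = 6 ballots, Zhou on 15. Zhou wins 15–6.
Pham vs Ferraro: 5+2+1 = 8 for Pham, 13 for Ferraro — Ferraro by 13–8.
Pham vs Park: Pham preferred on 1 ballot; Park wins 20–1.
Quinn vs Zhou: Quinn preferred on 5+2+5+1 = 13 ballots; Quinn wins 13–8.
Quinn vs Ferraro: Quinn is ranked higher on 5+2+5 = 12 ballots, Ferraro on 9. Quinn wins 12–9.
Quinn vs Park: 13 to 8, Quinn.
Zhou vs Ferraro: Zhou preferred on 5+2 = 7 ballots; Ferraro wins 14–7.
Zhou vs Park: 2+1 = 3 for Zhou, 18 for Park — Park by 18–3.
Ferraro vs Park: Ferraro preferred on 5+1 = 6 ballots; Park wins 15–6.
Quinn wins every pairwise contest, so Quinn is the Condorcet winner.

Quinn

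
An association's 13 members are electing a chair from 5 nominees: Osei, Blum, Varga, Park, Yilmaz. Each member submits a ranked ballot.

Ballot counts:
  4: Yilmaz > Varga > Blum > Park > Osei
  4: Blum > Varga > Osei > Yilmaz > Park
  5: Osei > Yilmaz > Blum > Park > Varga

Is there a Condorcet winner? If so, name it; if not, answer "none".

none

Pairwise majorities:
Osei vs Blum: Blum wins 8–5.
Osei vs Varga: Varga wins 8–5.
Osei vs Park: Osei, 9–4.
Osei–Yilmaz: Osei 9–4.
Blum–Varga: Blum 9–4.
Blum vs Park: Blum, 13–0.
Blum–Yilmaz: Yilmaz 9–4.
Varga–Park: Varga 8–5.
Varga vs Yilmaz: Yilmaz wins 9–4.
Park vs Yilmaz: Yilmaz wins 13–0.
Each candidate drops at least one matchup (Osei loses to Blum; Blum loses to Yilmaz; Varga loses to Blum; Park loses to Osei; Yilmaz loses to Osei); the cycle Osei > Yilmaz > Blum > Osei rules out a Condorcet winner.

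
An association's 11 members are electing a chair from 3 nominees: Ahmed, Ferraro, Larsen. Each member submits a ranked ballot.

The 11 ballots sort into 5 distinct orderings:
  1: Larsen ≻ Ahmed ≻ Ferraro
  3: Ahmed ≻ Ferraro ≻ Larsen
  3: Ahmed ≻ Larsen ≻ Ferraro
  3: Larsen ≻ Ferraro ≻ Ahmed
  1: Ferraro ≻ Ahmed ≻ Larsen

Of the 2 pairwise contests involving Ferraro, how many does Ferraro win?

0

Ferraro against each rival (11 voters):
Ferraro vs Ahmed: Ferraro is ranked higher on 3+1 = 4 ballots, Ahmed on 7. Ahmed wins 7–4.
Ferraro vs Larsen: 4 to 7, Larsen.
Ferraro beats no one; loses to Ahmed, Larsen — 0 pairwise wins.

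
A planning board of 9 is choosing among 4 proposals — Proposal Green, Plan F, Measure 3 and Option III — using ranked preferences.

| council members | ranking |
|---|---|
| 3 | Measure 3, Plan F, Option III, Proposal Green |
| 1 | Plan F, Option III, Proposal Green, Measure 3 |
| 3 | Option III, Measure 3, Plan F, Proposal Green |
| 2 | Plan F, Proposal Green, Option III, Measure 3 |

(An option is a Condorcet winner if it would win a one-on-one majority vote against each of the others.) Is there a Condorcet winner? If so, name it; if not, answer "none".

Pairwise majorities:
Proposal Green–Plan F: Plan F 9–0.
Proposal Green vs Measure 3: Measure 3, 6–3.
Proposal Green vs Option III: 2 for Proposal Green, 7 for Option III — Option III by 7–2.
Plan F–Measure 3: Measure 3 6–3.
Plan F vs Option III: Plan F wins 6–3.
Measure 3 vs Option III: Option III wins 6–3.
No option is unbeaten: Proposal Green loses to Plan F; Plan F loses to Measure 3; Measure 3 loses to Option III; Option III loses to Plan F. In particular Plan F → Option III → Measure 3 → Plan F is a majority cycle — no Condorcet winner exists.

none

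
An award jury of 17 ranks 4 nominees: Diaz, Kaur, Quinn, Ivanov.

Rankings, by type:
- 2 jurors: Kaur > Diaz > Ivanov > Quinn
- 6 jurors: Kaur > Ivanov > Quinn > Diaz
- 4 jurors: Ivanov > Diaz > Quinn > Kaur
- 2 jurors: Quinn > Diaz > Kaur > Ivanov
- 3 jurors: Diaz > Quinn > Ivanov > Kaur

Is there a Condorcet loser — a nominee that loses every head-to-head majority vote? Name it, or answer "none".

none

Pairwise majorities:
Diaz vs Kaur: Diaz wins 9–8.
Diaz vs Quinn: Diaz wins 9–8.
Diaz vs Ivanov: 2+2+3 = 7 for Diaz, 10 for Ivanov — Ivanov by 10–7.
Kaur vs Quinn: Quinn, 9–8.
Kaur–Ivanov: Kaur 10–7.
Quinn vs Ivanov: Quinn is ranked higher on 2+3 = 5 ballots, Ivanov on 12. Ivanov wins 12–5.
Every nominee wins at least one matchup (Diaz beats Kaur; Kaur beats Ivanov; Quinn beats Kaur; Ivanov beats Diaz), so there is no Condorcet loser.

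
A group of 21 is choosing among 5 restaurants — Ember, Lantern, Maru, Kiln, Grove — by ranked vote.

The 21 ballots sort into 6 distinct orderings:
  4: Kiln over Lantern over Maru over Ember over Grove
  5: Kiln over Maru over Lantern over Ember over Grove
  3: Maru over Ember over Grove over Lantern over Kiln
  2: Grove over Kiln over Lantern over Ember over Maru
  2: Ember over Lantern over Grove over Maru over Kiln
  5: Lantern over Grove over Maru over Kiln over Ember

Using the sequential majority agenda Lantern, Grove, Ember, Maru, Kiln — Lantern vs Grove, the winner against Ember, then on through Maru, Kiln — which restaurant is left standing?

Round 1: Lantern vs Grove — 16–5, Lantern advances.
Round 2: Lantern vs Ember — 16–5, Lantern advances.
Round 3: Lantern vs Maru — 13–8, Lantern advances.
Round 4: Lantern vs Kiln — 10–11, Kiln advances.
The agenda winner is Kiln.

Kiln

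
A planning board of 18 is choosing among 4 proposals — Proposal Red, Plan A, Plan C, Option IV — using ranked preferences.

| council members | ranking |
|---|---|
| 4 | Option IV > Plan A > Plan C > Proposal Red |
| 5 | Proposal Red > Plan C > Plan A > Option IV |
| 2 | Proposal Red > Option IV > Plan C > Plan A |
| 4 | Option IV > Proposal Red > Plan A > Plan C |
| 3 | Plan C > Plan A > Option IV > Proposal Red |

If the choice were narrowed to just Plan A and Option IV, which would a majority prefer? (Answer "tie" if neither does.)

Option IV

Ballots ranking Plan A above Option IV: 5 + 3 = 8.
Ballots ranking Option IV above Plan A: 18 − 8 = 10.
Option IV wins the head-to-head 10–8.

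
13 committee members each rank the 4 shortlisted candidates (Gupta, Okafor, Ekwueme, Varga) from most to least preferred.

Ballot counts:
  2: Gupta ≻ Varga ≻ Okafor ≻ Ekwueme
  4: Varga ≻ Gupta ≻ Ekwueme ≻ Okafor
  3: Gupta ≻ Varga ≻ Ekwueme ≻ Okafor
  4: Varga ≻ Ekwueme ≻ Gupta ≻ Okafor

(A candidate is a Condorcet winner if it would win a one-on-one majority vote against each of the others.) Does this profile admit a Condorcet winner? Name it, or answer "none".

Pairwise majorities:
Gupta vs Okafor: 13 to 0, Gupta.
Gupta vs Ekwueme: 2+4+3 = 9 for Gupta, 4 for Ekwueme — Gupta by 9–4.
Gupta vs Varga: Gupta is ranked higher on 2+3 = 5 ballots, Varga on 8. Varga wins 8–5.
Okafor vs Ekwueme: 2 for Okafor, 11 for Ekwueme — Ekwueme by 11–2.
Okafor vs Varga: 0 to 13, Varga.
Ekwueme vs Varga: Ekwueme preferred on 0 ballots; Varga wins 13–0.
Varga defeats every rival head-to-head and is the Condorcet winner.

Varga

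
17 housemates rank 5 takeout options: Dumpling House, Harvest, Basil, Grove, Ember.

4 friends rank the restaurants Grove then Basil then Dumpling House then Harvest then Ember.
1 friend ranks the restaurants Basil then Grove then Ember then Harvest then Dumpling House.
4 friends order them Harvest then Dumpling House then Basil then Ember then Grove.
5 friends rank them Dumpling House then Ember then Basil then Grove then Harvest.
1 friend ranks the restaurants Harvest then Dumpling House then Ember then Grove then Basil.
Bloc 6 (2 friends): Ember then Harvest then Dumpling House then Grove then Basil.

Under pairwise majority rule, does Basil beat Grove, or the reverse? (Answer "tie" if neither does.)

Basil

Ballots ranking Basil above Grove: 1 + 4 + 5 = 10.
Ballots ranking Grove above Basil: 17 − 10 = 7.
Basil wins the head-to-head 10–7.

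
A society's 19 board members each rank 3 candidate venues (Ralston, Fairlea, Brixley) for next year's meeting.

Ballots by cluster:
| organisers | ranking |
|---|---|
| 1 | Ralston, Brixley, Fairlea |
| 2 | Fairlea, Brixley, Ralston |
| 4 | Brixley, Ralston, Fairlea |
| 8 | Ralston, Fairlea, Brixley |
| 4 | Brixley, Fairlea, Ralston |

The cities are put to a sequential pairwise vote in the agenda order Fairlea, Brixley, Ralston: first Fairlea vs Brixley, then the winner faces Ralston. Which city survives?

Ralston

Round 1: Fairlea vs Brixley — 10–9, Fairlea advances.
Round 2: Fairlea vs Ralston — 6–13, Ralston advances.
Ralston survives the agenda.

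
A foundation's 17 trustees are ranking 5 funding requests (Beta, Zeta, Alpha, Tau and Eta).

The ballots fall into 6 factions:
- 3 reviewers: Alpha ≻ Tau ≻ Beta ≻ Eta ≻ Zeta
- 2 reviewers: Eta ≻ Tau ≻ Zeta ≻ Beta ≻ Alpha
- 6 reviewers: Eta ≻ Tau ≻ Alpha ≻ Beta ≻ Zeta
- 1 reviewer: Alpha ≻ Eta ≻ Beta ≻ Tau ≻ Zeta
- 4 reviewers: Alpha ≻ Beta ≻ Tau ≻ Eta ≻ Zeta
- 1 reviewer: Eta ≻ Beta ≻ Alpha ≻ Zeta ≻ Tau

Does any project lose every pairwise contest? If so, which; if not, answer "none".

Zeta

Head-to-head results (17 reviewers):
Beta vs Zeta: Beta, 15–2.
Beta vs Alpha: Beta preferred on 2+1 = 3 ballots; Alpha wins 14–3.
Beta vs Tau: Tau wins 11–6.
Beta vs Eta: Beta is ranked higher on 3+4 = 7 ballots, Eta on 10. Eta wins 10–7.
Zeta vs Alpha: Alpha, 15–2.
Zeta vs Tau: Tau, 16–1.
Zeta vs Eta: 0 to 17, Eta.
Alpha–Tau: Alpha 9–8.
Alpha vs Eta: Eta wins 9–8.
Tau vs Eta: Eta, 10–7.
Zeta is beaten in every head-to-head and is the Condorcet loser.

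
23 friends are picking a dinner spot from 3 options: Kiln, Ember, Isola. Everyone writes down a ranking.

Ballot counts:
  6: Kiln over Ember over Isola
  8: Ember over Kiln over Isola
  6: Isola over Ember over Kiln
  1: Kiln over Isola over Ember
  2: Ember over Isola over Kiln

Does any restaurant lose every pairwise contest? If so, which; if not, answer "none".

Head-to-head results (23 friends):
Kiln vs Ember: Kiln is ranked higher on 6+1 = 7 ballots, Ember on 16. Ember wins 16–7.
Kiln vs Isola: Kiln is ranked higher on 6+8+1 = 15 ballots, Isola on 8. Kiln wins 15–8.
Ember vs Isola: Ember preferred on 6+8+2 = 16 ballots; Ember wins 16–7.
Isola is beaten in every head-to-head and is the Condorcet loser.

Isola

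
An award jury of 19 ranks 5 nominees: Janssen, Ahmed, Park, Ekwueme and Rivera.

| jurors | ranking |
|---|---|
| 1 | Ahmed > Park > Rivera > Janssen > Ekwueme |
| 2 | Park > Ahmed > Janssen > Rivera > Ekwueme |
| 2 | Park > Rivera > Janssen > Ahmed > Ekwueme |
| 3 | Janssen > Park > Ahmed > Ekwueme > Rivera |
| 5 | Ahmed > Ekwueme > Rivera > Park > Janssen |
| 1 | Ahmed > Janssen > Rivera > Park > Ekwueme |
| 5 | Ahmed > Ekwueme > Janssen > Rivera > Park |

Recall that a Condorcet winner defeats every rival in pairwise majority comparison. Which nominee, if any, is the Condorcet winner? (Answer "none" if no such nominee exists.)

Head-to-head results (19 jurors):
Janssen vs Ahmed: Janssen is ranked higher on 2+3 = 5 ballots, Ahmed on 14. Ahmed wins 14–5.
Janssen vs Park: 3+1+5 = 9 for Janssen, 10 for Park — Park by 10–9.
Janssen vs Ekwueme: Janssen preferred on 1+2+2+3+1 = 9 ballots; Ekwueme wins 10–9.
Janssen vs Rivera: 11 to 8, Janssen.
Ahmed vs Park: 1+5+1+5 = 12 for Ahmed, 7 for Park — Ahmed by 12–7.
Ahmed vs Ekwueme: 19 to 0, Ahmed.
Ahmed vs Rivera: Ahmed preferred on 1+2+3+5+1+5 = 17 ballots; Ahmed wins 17–2.
Park vs Ekwueme: Park is ranked higher on 1+2+2+3+1 = 9 ballots, Ekwueme on 10. Ekwueme wins 10–9.
Park vs Rivera: 8 to 11, Rivera.
Ekwueme vs Rivera: Ekwueme preferred on 3+5+5 = 13 ballots; Ekwueme wins 13–6.
Ahmed defeats every rival head-to-head and is the Condorcet winner.

Ahmed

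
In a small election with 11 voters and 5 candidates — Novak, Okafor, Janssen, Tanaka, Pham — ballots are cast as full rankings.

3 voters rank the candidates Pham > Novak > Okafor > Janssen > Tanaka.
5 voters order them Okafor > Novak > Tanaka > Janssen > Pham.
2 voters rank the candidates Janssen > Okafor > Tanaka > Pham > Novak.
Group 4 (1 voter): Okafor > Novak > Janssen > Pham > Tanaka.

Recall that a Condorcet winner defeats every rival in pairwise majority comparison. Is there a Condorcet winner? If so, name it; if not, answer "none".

Okafor

Check each pair by majority over 11 ballots:
Novak vs Okafor: 3 for Novak, 8 for Okafor — Okafor by 8–3.
Novak vs Janssen: 9 to 2, Novak.
Novak vs Tanaka: Novak preferred on 3+5+1 = 9 ballots; Novak wins 9–2.
Novak vs Pham: Novak is ranked higher on 5+1 = 6 ballots, Pham on 5. Novak wins 6–5.
Okafor vs Janssen: 3+5+1 = 9 for Okafor, 2 for Janssen — Okafor by 9–2.
Okafor vs Tanaka: Okafor preferred on 3+5+2+1 = 11 ballots; Okafor wins 11–0.
Okafor vs Pham: Okafor preferred on 5+2+1 = 8 ballots; Okafor wins 8–3.
Janssen vs Tanaka: Janssen is ranked higher on 3+2+1 = 6 ballots, Tanaka on 5. Janssen wins 6–5.
Janssen vs Pham: 5+2+1 = 8 for Janssen, 3 for Pham — Janssen by 8–3.
Tanaka vs Pham: 7 to 4, Tanaka.
Only Okafor has no losses; Okafor is the Condorcet winner.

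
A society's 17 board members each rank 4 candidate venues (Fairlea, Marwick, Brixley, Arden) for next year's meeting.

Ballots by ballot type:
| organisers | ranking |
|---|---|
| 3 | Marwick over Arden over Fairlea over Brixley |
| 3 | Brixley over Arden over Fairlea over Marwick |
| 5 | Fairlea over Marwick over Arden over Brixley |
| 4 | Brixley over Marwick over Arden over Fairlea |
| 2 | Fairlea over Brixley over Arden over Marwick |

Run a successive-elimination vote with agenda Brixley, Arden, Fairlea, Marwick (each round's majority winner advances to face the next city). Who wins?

Fairlea

Round 1: Brixley vs Arden — 9–8, Brixley advances.
Round 2: Brixley vs Fairlea — 7–10, Fairlea advances.
Round 3: Fairlea vs Marwick — 10–7, Fairlea advances.
The agenda winner is Fairlea.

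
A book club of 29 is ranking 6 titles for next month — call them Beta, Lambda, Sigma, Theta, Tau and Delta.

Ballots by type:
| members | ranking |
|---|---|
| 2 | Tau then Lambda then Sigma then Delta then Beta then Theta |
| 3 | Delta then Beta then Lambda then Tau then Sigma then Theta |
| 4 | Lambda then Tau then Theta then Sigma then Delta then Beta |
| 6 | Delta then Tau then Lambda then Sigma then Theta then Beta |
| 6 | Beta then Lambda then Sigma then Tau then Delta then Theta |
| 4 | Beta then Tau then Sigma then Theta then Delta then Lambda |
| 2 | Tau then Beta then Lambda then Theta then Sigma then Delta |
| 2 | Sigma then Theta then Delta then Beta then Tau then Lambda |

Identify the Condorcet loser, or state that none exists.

Head-to-head results (29 members):
Beta vs Lambda: 17 to 12, Beta.
Beta–Sigma: Beta 15–14.
Beta vs Theta: Beta is ranked higher on 2+3+6+4+2 = 17 ballots, Theta on 12. Beta wins 17–12.
Beta vs Tau: Beta is ranked higher on 3+6+4+2 = 15 ballots, Tau on 14. Beta wins 15–14.
Beta vs Delta: Delta, 17–12.
Lambda vs Sigma: Lambda is ranked higher on 2+3+4+6+6+2 = 23 ballots, Sigma on 6. Lambda wins 23–6.
Lambda vs Theta: Lambda is ranked higher on 2+3+4+6+6+2 = 23 ballots, Theta on 6. Lambda wins 23–6.
Lambda–Tau: Tau 16–13.
Lambda vs Delta: Lambda is ranked higher on 2+4+6+2 = 14 ballots, Delta on 15. Delta wins 15–14.
Sigma vs Theta: Sigma, 23–6.
Sigma vs Tau: 6+2 = 8 for Sigma, 21 for Tau — Tau by 21–8.
Sigma vs Delta: Sigma preferred on 2+4+6+4+2+2 = 20 ballots; Sigma wins 20–9.
Theta–Tau: Tau 27–2.
Theta vs Delta: Delta wins 17–12.
Tau vs Delta: Tau preferred on 2+4+6+4+2 = 18 ballots; Tau wins 18–11.
Theta loses to every other book — it is the Condorcet loser.

Theta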